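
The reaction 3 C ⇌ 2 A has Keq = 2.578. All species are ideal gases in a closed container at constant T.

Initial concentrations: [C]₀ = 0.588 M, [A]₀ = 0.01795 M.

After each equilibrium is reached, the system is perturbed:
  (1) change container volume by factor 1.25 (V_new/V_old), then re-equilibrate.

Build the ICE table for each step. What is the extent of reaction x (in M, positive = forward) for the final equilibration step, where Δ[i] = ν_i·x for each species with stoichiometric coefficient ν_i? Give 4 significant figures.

x = -0.003562 M

Q₀ = 0.001585 vs Keq = 2.578 ⇒ Q<K, forward
Step 1:
                   C          A
  init         0.588    0.01795
  Δ          -0.3156     0.2104
  eq          0.2724     0.2283
  solve Keq expr → x = 0.1052; check Q = 2.578
Then change container volume by factor 1.25 (V_new/V_old).
Step 2:
                   C          A
  init         0.218     0.1827
  Δ          0.01069  -0.007123
  eq          0.2286     0.1755
  solve Keq expr → x = -0.003562; check Q = 2.578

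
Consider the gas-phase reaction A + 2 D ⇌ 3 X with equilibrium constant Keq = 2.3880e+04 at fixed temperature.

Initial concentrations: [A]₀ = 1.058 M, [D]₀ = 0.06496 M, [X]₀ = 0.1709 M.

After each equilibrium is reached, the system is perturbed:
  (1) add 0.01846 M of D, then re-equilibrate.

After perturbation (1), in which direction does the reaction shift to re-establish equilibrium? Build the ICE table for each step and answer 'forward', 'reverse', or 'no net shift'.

Q₀ = 1.118 vs Keq = 2.3880e+04 ⇒ Q<K, forward
Step 1:
                    A           D           X
  Initial       1.058     0.06496      0.1709
  Change     -0.03204    -0.06408     0.09612
  Equil         1.026  8.8151e-04       0.267
  solve Keq expr → x = 0.03204; check Q = 2.3880e+04
Then add 0.01846 M of D.
Step 2:
                    A           D           X
  Initial       1.026     0.01934       0.267
  Change    -0.009158    -0.01832     0.02747
  Equil         1.017    0.001026      0.2945
  solve Keq expr → x = 0.009158; check Q = 2.3880e+04

Direction: forward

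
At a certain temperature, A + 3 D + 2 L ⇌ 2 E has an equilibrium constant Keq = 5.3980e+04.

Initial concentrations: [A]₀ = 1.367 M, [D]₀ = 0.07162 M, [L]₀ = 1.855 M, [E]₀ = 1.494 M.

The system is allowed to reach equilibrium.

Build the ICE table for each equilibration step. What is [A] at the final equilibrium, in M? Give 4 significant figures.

[A]_eq = 1.35 M

Q₀ = 1292 vs Keq = 5.3980e+04 ⇒ Q<K, forward
Step 1:
                    A           D           L           E
  Initial       1.367     0.07162       1.855       1.494
  Change     -0.01678    -0.05033    -0.03355     0.03355
  Equil          1.35     0.02129       1.821       1.528
  solve Keq expr → x = 0.01678; check Q = 5.3980e+04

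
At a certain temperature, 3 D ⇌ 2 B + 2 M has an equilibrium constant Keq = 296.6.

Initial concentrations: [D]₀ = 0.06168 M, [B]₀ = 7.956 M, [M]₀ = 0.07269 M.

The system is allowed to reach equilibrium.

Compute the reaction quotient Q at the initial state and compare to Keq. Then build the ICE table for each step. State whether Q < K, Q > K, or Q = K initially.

Q₀ = 1425; Q > K (proceeds reverse)

Q₀ = 1425 vs Keq = 296.6 ⇒ Q>K, reverse
Step 1:
                    D           B           M
  Initial     0.06168       7.956     0.07269
  Change      0.02541    -0.01694    -0.01694
  Equil       0.08709       7.939     0.05575
  solve Keq expr → x = -0.008469; check Q = 296.6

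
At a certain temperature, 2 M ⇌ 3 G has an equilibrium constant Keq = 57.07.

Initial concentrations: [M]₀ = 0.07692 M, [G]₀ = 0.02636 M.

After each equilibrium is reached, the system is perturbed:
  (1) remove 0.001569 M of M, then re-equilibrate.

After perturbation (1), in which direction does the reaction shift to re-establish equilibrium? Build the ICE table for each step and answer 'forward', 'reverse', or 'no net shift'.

Direction: reverse

Q₀ = 0.003096 vs Keq = 57.07 ⇒ Q<K, forward
Step 1:
                  M         G
  Initial   0.07692   0.02636
  Change   -0.07056    0.1058
  Equil    0.006362    0.1322
  solve Keq expr → x = 0.03528; check Q = 57.07
Then remove 0.001569 M of M.
Step 2:
                  M         G
  Initial  0.004793    0.1322
  Change   0.001416 -0.002124
  Equil     0.00621    0.1301
  solve Keq expr → x = -7.0813e-04; check Q = 57.07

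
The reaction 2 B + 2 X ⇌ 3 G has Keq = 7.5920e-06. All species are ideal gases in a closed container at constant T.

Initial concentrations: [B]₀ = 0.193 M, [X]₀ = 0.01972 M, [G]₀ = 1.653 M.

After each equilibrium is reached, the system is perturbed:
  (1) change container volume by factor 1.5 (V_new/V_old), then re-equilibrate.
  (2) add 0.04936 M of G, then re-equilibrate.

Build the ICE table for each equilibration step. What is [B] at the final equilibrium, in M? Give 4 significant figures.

[B]_eq = 0.8861 M

Q₀ = 3.1181e+05 vs Keq = 7.5920e-06 ⇒ Q>K, reverse
Step 1:
                   B          X          G
  I            0.193    0.01972      1.653
  C            1.086      1.086     -1.628
  E            1.279      1.105    0.02475
  solve Keq expr → x = -0.5428; check Q = 7.5920e-06
Then change container volume by factor 1.5 (V_new/V_old).
Step 2:
                   B          X          G
  I           0.8523     0.7368     0.0165
  C         0.001368   0.001368  -0.002053
  E           0.8537     0.7382    0.01445
  solve Keq expr → x = -6.8418e-04; check Q = 7.5920e-06
Then add 0.04936 M of G.
Step 3:
                   B          X          G
  I           0.8537     0.7382    0.06381
  C          0.03238    0.03238   -0.04857
  E           0.8861     0.7706    0.01524
  solve Keq expr → x = -0.01619; check Q = 7.5920e-06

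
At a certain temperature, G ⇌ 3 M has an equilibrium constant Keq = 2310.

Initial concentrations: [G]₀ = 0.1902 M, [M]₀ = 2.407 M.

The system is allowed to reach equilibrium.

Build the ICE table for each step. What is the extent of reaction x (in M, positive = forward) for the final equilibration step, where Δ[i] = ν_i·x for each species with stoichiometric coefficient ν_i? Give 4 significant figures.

x = 0.1791 M

Q₀ = 73.32 vs Keq = 2310 ⇒ Q<K, forward
Step 1:
                   G          M
  init        0.1902      2.407
  Δ          -0.1791     0.5374
  eq         0.01105      2.944
  solve Keq expr → x = 0.1791; check Q = 2310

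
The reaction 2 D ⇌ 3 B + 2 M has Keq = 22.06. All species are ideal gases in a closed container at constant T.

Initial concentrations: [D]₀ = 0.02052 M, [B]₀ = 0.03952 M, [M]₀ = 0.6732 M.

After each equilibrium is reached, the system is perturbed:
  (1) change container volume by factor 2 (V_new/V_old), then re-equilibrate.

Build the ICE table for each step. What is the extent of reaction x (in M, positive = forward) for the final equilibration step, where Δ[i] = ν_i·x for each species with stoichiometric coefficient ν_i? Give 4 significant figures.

Q₀ = 0.06643 vs Keq = 22.06 ⇒ Q<K, forward
Step 1:
                    D           B           M
  I           0.02052     0.03952      0.6732
  C            -0.018     0.02699       0.018
  E          0.002524     0.06651      0.6912
  solve Keq expr → x = 0.008998; check Q = 22.06
Then change container volume by factor 2 (V_new/V_old).
Step 2:
                    D           B           M
  I          0.001262     0.03326      0.3456
  C       -7.9079e-04    0.001186  7.9079e-04
  E        4.7142e-04     0.03444      0.3464
  solve Keq expr → x = 3.9539e-04; check Q = 22.06

x = 3.9539e-04 M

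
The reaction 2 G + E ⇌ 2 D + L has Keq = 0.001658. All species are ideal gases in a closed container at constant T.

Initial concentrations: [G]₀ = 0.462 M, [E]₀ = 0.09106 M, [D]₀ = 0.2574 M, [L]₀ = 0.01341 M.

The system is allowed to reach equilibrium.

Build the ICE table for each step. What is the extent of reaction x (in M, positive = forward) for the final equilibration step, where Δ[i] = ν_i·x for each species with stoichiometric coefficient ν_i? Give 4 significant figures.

Q₀ = 0.04571 vs Keq = 0.001658 ⇒ Q>K, reverse
Step 1:
                    G           E           D           L
  init          0.462     0.09106      0.2574     0.01341
  Δ            0.0253     0.01265     -0.0253    -0.01265
  eq           0.4873      0.1037      0.2321  7.5802e-04
  solve Keq expr → x = -0.01265; check Q = 0.001658

x = -0.01265 M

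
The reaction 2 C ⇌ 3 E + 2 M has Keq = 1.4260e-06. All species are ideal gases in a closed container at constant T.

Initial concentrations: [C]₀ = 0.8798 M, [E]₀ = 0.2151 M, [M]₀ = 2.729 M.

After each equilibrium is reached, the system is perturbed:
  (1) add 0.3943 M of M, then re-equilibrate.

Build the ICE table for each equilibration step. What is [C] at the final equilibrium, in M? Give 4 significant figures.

Q₀ = 0.09575 vs Keq = 1.4260e-06 ⇒ Q>K, reverse
Step 1:
                    C           E           M
  Initial      0.8798      0.2151       2.729
  Change       0.1394     -0.2091     -0.1394
  Equil         1.019    0.006045        2.59
  solve Keq expr → x = -0.06969; check Q = 1.4260e-06
Then add 0.3943 M of M.
Step 2:
                    C           E           M
  Initial       1.019    0.006045       2.984
  Change   3.6216e-04 -5.4323e-04 -3.6216e-04
  Equil          1.02    0.005502       2.984
  solve Keq expr → x = -1.8108e-04; check Q = 1.4260e-06

[C]_eq = 1.02 M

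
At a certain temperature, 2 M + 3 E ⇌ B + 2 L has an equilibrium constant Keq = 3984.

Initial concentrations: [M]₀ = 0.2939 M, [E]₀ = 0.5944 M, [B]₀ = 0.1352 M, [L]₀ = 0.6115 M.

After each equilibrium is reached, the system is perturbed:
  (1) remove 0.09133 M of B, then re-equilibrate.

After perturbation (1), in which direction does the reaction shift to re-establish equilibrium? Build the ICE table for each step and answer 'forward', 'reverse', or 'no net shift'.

Q₀ = 2.787 vs Keq = 3984 ⇒ Q<K, forward
Step 1:
                  M         E         B         L
  I          0.2939    0.5944    0.1352    0.6115
  C         -0.2363   -0.3545    0.1182    0.2363
  E         0.05755    0.2399    0.2534    0.8478
  solve Keq expr → x = 0.1182; check Q = 3984
Then remove 0.09133 M of B.
Step 2:
                  M         E         B         L
  I         0.05755    0.2399     0.162    0.8478
  C        -0.00724  -0.01086   0.00362   0.00724
  E         0.05031     0.229    0.1657    0.8551
  solve Keq expr → x = 0.00362; check Q = 3984

Direction: forward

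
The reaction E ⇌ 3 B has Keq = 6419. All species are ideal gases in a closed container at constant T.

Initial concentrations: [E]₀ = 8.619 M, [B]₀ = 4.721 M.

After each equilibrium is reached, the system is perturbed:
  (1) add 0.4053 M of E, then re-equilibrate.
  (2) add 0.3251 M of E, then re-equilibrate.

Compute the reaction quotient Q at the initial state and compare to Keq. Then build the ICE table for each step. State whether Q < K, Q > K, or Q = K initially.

Q₀ = 12.21; Q < K (proceeds forward)

Q₀ = 12.21 vs Keq = 6419 ⇒ Q<K, forward
Step 1:
                   E          B
  init         8.619      4.721
  Δ           -6.448      19.34
  eq           2.171      24.06
  solve Keq expr → x = 6.448; check Q = 6419
Then add 0.4053 M of E.
Step 2:
                   E          B
  init         2.576      24.06
  Δ          -0.2209     0.6628
  eq           2.355      24.73
  solve Keq expr → x = 0.2209; check Q = 6419
Then add 0.3251 M of E.
Step 3:
                   E          B
  init         2.681      24.73
  Δ          -0.1733       0.52
  eq           2.507      25.25
  solve Keq expr → x = 0.1733; check Q = 6419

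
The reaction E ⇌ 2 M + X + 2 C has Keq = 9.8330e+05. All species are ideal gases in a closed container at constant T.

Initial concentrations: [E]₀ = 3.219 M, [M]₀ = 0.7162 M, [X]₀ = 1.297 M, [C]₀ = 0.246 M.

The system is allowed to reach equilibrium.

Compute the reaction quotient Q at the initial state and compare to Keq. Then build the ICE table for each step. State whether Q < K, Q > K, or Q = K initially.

Q₀ = 0.01251 vs Keq = 9.8330e+05 ⇒ Q<K, forward
Step 1:
                   E          M          X          C
  I            3.219     0.7162      1.297      0.246
  C           -3.209      6.417      3.209      6.417
  E          0.01035      7.133      4.506      6.663
  solve Keq expr → x = 3.209; check Q = 9.8330e+05

Q₀ = 0.01251; Q < K (proceeds forward)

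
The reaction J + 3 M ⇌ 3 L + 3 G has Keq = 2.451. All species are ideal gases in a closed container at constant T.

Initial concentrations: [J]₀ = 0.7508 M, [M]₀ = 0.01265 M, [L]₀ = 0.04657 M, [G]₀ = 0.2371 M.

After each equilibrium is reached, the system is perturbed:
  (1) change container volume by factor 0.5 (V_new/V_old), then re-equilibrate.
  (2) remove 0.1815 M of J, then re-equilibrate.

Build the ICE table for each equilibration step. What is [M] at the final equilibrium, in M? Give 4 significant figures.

[M]_eq = 0.0286 M

Q₀ = 0.8858 vs Keq = 2.451 ⇒ Q<K, forward
Step 1:
                   J          M          L          G
  I           0.7508    0.01265    0.04657     0.2371
  C       -9.8206e-04  -0.002946   0.002946   0.002946
  E           0.7498   0.009704    0.04952       0.24
  solve Keq expr → x = 9.8206e-04; check Q = 2.451
Then change container volume by factor 0.5 (V_new/V_old).
Step 2:
                   J          M          L          G
  I              1.5    0.01941    0.09903     0.4801
  C          0.00277    0.00831   -0.00831   -0.00831
  E            1.502    0.02772    0.09072     0.4718
  solve Keq expr → x = -0.00277; check Q = 2.451
Then remove 0.1815 M of J.
Step 3:
                   J          M          L          G
  I            1.321    0.02772    0.09072     0.4718
  C       2.9315e-04 8.7944e-04 -8.7944e-04 -8.7944e-04
  E            1.321     0.0286    0.08984     0.4709
  solve Keq expr → x = -2.9315e-04; check Q = 2.451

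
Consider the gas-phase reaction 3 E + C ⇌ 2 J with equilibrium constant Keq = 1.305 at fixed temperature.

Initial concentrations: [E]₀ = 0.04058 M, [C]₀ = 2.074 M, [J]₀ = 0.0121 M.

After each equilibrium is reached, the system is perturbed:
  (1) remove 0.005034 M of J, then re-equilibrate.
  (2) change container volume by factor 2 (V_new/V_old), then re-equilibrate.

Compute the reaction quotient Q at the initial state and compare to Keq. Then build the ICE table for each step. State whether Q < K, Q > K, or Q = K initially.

Q₀ = 1.056 vs Keq = 1.305 ⇒ Q<K, forward
Step 1:
                  E         C         J
  init      0.04058     2.074    0.0121
  Δ       -0.001161 -3.8712e-04 7.7424e-04
  eq        0.03942     2.074   0.01287
  solve Keq expr → x = 3.8712e-04; check Q = 1.305
Then remove 0.005034 M of J.
Step 2:
                  E         C         J
  init      0.03942     2.074   0.00784
  Δ       -0.004402 -0.001467  0.002935
  eq        0.03502     2.072   0.01078
  solve Keq expr → x = 0.001467; check Q = 1.305
Then change container volume by factor 2 (V_new/V_old).
Step 3:
                  E         C         J
  init      0.01751     1.036  0.005388
  Δ        0.002968 9.8942e-04 -0.001979
  eq        0.02048     1.037  0.003409
  solve Keq expr → x = -9.8942e-04; check Q = 1.305

Q₀ = 1.056; Q < K (proceeds forward)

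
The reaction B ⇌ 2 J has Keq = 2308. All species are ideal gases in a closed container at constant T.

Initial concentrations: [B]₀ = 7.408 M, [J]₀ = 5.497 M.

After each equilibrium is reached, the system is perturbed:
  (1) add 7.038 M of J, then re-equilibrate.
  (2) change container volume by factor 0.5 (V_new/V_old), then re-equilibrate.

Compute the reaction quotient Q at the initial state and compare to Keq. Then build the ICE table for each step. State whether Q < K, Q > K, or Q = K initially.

Q₀ = 4.079 vs Keq = 2308 ⇒ Q<K, forward
Step 1:
                  B         J
  init        7.408     5.497
  Δ          -7.235     14.47
  eq         0.1727     19.97
  solve Keq expr → x = 7.235; check Q = 2308
Then add 7.038 M of J.
Step 2:
                  B         J
  init       0.1727     27.01
  Δ          0.1369   -0.2737
  eq         0.3096     26.73
  solve Keq expr → x = -0.1369; check Q = 2308
Then change container volume by factor 0.5 (V_new/V_old).
Step 3:
                  B         J
  init       0.6192     53.46
  Δ          0.5672    -1.134
  eq          1.186     52.33
  solve Keq expr → x = -0.5672; check Q = 2308

Q₀ = 4.079; Q < K (proceeds forward)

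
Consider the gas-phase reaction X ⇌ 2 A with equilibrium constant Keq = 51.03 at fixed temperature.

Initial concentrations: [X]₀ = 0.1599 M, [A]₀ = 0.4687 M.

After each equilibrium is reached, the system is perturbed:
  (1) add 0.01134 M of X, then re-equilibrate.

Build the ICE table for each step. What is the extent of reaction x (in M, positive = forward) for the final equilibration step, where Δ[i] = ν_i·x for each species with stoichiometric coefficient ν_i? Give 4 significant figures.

Q₀ = 1.374 vs Keq = 51.03 ⇒ Q<K, forward
Step 1:
                    X           A
  Initial      0.1599      0.4687
  Change      -0.1484      0.2968
  Equil       0.01148      0.7655
  solve Keq expr → x = 0.1484; check Q = 51.03
Then add 0.01134 M of X.
Step 2:
                    X           A
  Initial     0.02282      0.7655
  Change     -0.01069     0.02138
  Equil       0.01213      0.7869
  solve Keq expr → x = 0.01069; check Q = 51.03

x = 0.01069 M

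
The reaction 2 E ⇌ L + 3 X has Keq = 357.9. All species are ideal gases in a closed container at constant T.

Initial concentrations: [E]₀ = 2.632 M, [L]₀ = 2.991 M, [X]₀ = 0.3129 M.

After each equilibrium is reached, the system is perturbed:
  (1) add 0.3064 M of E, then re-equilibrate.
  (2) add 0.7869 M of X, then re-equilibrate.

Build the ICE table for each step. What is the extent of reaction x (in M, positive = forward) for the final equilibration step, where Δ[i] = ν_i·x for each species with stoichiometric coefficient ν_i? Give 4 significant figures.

Q₀ = 0.01323 vs Keq = 357.9 ⇒ Q<K, forward
Step 1:
                  E         L         X
  init        2.632     2.991    0.3129
  Δ          -1.997    0.9984     2.995
  eq         0.6352     3.989     3.308
  solve Keq expr → x = 0.9984; check Q = 357.9
Then add 0.3064 M of E.
Step 2:
                  E         L         X
  init       0.9416     3.989     3.308
  Δ          -0.206     0.103     0.309
  eq         0.7356     4.092     3.617
  solve Keq expr → x = 0.103; check Q = 357.9
Then add 0.7869 M of X.
Step 3:
                  E         L         X
  init       0.7356     4.092     4.404
  Δ          0.1626  -0.08132    -0.244
  eq         0.8982     4.011      4.16
  solve Keq expr → x = -0.08132; check Q = 357.9

x = -0.08132 M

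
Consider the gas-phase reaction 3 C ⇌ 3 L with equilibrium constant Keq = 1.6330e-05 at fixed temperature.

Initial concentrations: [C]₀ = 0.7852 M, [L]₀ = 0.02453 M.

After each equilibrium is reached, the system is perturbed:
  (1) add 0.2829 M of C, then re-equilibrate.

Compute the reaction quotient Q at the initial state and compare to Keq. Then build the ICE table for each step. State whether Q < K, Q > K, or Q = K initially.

Q₀ = 3.0490e-05; Q > K (proceeds reverse)

Q₀ = 3.0490e-05 vs Keq = 1.6330e-05 ⇒ Q>K, reverse
Step 1:
                    C           L
  I            0.7852     0.02453
  C          0.004495   -0.004495
  E            0.7897     0.02003
  solve Keq expr → x = -0.001498; check Q = 1.6330e-05
Then add 0.2829 M of C.
Step 2:
                    C           L
  I             1.073     0.02003
  C            -0.007       0.007
  E             1.066     0.02703
  solve Keq expr → x = 0.002333; check Q = 1.6330e-05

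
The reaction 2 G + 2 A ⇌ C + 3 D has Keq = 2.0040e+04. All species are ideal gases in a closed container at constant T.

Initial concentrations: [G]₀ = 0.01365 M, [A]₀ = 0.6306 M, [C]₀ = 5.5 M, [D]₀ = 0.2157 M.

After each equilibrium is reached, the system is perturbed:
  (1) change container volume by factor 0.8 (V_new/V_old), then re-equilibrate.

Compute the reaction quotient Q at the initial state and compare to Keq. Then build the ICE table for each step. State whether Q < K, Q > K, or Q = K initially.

Q₀ = 745; Q < K (proceeds forward)

Q₀ = 745 vs Keq = 2.0040e+04 ⇒ Q<K, forward
Step 1:
                    G           A           C           D
  init        0.01365      0.6306         5.5      0.2157
  Δ          -0.01067    -0.01067    0.005334       0.016
  eq         0.002982      0.6199       5.505      0.2317
  solve Keq expr → x = 0.005334; check Q = 2.0040e+04
Then change container volume by factor 0.8 (V_new/V_old).
Step 2:
                    G           A           C           D
  init       0.003727      0.7749       6.882      0.2896
  Δ                 0           0           0           0
  eq         0.003727      0.7749       6.882      0.2896
  solve Keq expr → x = 0; check Q = 2.0040e+04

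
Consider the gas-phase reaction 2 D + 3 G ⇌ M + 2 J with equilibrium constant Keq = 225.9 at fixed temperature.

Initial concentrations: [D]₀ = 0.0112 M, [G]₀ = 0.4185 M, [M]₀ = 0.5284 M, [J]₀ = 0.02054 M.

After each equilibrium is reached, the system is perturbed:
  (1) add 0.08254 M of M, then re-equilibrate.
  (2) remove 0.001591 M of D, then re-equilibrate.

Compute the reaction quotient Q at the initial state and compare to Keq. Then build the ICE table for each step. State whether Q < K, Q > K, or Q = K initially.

Q₀ = 24.25 vs Keq = 225.9 ⇒ Q<K, forward
Step 1:
                   D          G          M          J
  Initial     0.0112     0.4185     0.5284    0.02054
  Change   -0.006237  -0.009355   0.003118   0.006237
  Equil     0.004963     0.4091     0.5315    0.02678
  solve Keq expr → x = 0.003118; check Q = 225.9
Then add 0.08254 M of M.
Step 2:
                   D          G          M          J
  Initial   0.004963     0.4091     0.6141    0.02678
  Change  3.0192e-04 4.5287e-04 -1.5096e-04 -3.0192e-04
  Equil     0.005265     0.4096     0.6139    0.02648
  solve Keq expr → x = -1.5096e-04; check Q = 225.9
Then remove 0.001591 M of D.
Step 3:
                   D          G          M          J
  Initial   0.003674     0.4096     0.6139    0.02648
  Change    0.001295   0.001943 -6.4768e-04  -0.001295
  Equil     0.004969     0.4115     0.6133    0.02518
  solve Keq expr → x = -6.4768e-04; check Q = 225.9

Q₀ = 24.25; Q < K (proceeds forward)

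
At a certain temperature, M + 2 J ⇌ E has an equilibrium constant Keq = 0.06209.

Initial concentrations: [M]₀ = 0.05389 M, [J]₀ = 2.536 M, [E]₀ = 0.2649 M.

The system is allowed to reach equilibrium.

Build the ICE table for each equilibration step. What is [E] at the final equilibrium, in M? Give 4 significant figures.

Q₀ = 0.7643 vs Keq = 0.06209 ⇒ Q>K, reverse
Step 1:
                    M           J           E
  init        0.05389       2.536      0.2649
  Δ            0.1579      0.3159     -0.1579
  eq           0.2118       2.852       0.107
  solve Keq expr → x = -0.1579; check Q = 0.06209

[E]_eq = 0.107 M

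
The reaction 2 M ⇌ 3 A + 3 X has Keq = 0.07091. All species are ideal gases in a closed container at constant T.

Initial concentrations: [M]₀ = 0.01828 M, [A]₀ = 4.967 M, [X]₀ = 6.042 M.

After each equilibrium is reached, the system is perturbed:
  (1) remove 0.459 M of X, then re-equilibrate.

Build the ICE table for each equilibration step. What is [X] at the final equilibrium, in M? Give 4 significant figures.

[X]_eq = 1.275 M

Q₀ = 8.0886e+07 vs Keq = 0.07091 ⇒ Q>K, reverse
Step 1:
                    M           A           X
  Initial     0.01828       4.967       6.042
  Change        2.956      -4.434      -4.434
  Equil         2.975      0.5325       1.608
  solve Keq expr → x = -1.478; check Q = 0.07091
Then remove 0.459 M of X.
Step 2:
                    M           A           X
  Initial       2.975      0.5325       1.149
  Change     -0.08418      0.1263      0.1263
  Equil          2.89      0.6588       1.275
  solve Keq expr → x = 0.04209; check Q = 0.07091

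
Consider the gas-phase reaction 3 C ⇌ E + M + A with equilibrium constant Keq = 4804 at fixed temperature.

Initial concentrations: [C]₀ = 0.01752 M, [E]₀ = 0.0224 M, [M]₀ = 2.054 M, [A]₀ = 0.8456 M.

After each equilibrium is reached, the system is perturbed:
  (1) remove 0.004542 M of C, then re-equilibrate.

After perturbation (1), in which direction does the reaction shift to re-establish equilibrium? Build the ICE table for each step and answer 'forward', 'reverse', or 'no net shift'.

Direction: reverse

Q₀ = 7235 vs Keq = 4804 ⇒ Q>K, reverse
Step 1:
                   C          E          M          A
  init       0.01752     0.0224      2.054     0.8456
  Δ          0.00232 -7.7318e-04 -7.7318e-04 -7.7318e-04
  eq         0.01984    0.02163      2.053     0.8448
  solve Keq expr → x = -7.7318e-04; check Q = 4804
Then remove 0.004542 M of C.
Step 2:
                   C          E          M          A
  init        0.0153    0.02163      2.053     0.8448
  Δ           0.0041  -0.001367  -0.001367  -0.001367
  eq          0.0194    0.02026      2.052     0.8435
  solve Keq expr → x = -0.001367; check Q = 4804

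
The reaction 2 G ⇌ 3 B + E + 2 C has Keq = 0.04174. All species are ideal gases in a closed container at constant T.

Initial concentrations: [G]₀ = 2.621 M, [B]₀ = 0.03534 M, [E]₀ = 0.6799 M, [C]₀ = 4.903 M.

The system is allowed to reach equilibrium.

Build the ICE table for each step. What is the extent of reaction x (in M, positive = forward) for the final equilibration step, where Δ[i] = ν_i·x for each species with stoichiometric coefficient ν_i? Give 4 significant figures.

x = 0.06776 M

Q₀ = 1.0501e-04 vs Keq = 0.04174 ⇒ Q<K, forward
Step 1:
                  G         B         E         C
  init        2.621   0.03534    0.6799     4.903
  Δ         -0.1355    0.2033   0.06776    0.1355
  eq          2.485    0.2386    0.7477     5.039
  solve Keq expr → x = 0.06776; check Q = 0.04174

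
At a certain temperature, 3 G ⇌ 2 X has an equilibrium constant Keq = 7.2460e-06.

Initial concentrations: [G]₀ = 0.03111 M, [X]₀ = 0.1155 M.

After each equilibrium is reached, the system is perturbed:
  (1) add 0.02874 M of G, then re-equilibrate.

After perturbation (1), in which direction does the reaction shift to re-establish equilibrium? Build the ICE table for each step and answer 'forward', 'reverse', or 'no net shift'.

Q₀ = 443.1 vs Keq = 7.2460e-06 ⇒ Q>K, reverse
Step 1:
                    G           X
  Initial     0.03111      0.1155
  Change       0.1729     -0.1153
  Equil         0.204  2.4800e-04
  solve Keq expr → x = -0.05763; check Q = 7.2460e-06
Then add 0.02874 M of G.
Step 2:
                    G           X
  Initial      0.2327  2.4800e-04
  Change  -8.1088e-05  5.4059e-05
  Equil        0.2326  3.0206e-04
  solve Keq expr → x = 2.7029e-05; check Q = 7.2460e-06

Direction: forward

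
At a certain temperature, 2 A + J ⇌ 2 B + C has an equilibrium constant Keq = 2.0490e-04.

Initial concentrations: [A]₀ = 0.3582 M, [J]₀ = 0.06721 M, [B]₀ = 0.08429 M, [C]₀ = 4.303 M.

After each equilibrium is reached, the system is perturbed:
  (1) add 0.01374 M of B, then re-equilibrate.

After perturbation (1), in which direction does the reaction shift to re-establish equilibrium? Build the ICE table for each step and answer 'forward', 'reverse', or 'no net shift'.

Direction: reverse

Q₀ = 3.545 vs Keq = 2.0490e-04 ⇒ Q>K, reverse
Step 1:
                    A           J           B           C
  Initial      0.3582     0.06721     0.08429       4.303
  Change      0.08328     0.04164    -0.08328    -0.04164
  Equil        0.4415      0.1088     0.00101       4.261
  solve Keq expr → x = -0.04164; check Q = 2.0490e-04
Then add 0.01374 M of B.
Step 2:
                    A           J           B           C
  Initial      0.4415      0.1088     0.01475       4.261
  Change      0.01368    0.006838    -0.01368   -0.006838
  Equil        0.4552      0.1157    0.001074       4.255
  solve Keq expr → x = -0.006838; check Q = 2.0490e-04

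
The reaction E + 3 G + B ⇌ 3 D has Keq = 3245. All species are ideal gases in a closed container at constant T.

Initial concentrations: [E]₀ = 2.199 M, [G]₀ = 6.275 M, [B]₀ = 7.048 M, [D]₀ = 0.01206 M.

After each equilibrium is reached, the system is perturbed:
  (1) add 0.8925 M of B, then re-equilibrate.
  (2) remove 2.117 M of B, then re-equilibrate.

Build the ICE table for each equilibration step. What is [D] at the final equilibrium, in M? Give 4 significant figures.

Q₀ = 4.5805e-10 vs Keq = 3245 ⇒ Q<K, forward
Step 1:
                    E           G           B           D
  I             2.199       6.275       7.048     0.01206
  C            -1.966      -5.898      -1.966       5.898
  E            0.2331      0.3773       5.082        5.91
  solve Keq expr → x = 1.966; check Q = 3245
Then add 0.8925 M of B.
Step 2:
                    E           G           B           D
  I            0.2331      0.3773       5.975        5.91
  C         -0.005322    -0.01596   -0.005322     0.01596
  E            0.2278      0.3613       5.969       5.926
  solve Keq expr → x = 0.005322; check Q = 3245
Then remove 2.117 M of B.
Step 3:
                    E           G           B           D
  I            0.2278      0.3613       3.852       5.926
  C           0.01483      0.0445     0.01483     -0.0445
  E            0.2426      0.4058       3.867       5.881
  solve Keq expr → x = -0.01483; check Q = 3245

[D]_eq = 5.881 M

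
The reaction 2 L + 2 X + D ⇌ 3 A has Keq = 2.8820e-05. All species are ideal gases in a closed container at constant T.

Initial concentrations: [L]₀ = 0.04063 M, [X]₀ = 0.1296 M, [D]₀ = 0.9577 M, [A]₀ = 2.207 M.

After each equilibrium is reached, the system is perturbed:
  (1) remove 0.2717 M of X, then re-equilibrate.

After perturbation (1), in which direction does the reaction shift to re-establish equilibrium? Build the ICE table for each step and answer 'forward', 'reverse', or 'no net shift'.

Q₀ = 4.0483e+05 vs Keq = 2.8820e-05 ⇒ Q>K, reverse
Step 1:
                  L         X         D         A
  Initial   0.04063    0.1296    0.9577     2.207
  Change      1.429     1.429    0.7146    -2.144
  Equil        1.47     1.559     1.672   0.06325
  solve Keq expr → x = -0.7146; check Q = 2.8820e-05
Then remove 0.2717 M of X.
Step 2:
                  L         X         D         A
  Initial      1.47     1.287     1.672   0.06325
  Change   0.004861  0.004861   0.00243 -0.007291
  Equil       1.475     1.292     1.675   0.05595
  solve Keq expr → x = -0.00243; check Q = 2.8820e-05

Direction: reverse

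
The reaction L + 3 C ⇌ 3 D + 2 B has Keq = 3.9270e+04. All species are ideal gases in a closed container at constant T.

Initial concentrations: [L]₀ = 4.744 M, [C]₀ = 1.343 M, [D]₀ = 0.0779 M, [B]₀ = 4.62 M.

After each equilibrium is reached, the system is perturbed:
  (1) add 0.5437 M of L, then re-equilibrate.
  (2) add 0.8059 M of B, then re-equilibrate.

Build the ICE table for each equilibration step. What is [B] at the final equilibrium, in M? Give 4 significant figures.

Q₀ = 8.7806e-04 vs Keq = 3.9270e+04 ⇒ Q<K, forward
Step 1:
                  L         C         D         B
  I           4.744     1.343    0.0779      4.62
  C         -0.4225    -1.268     1.268    0.8451
  E           4.321    0.0754     1.345     5.465
  solve Keq expr → x = 0.4225; check Q = 3.9270e+04
Then add 0.5437 M of L.
Step 2:
                  L         C         D         B
  I           4.865    0.0754     1.345     5.465
  C       -9.1714e-04 -0.002751  0.002751  0.001834
  E           4.864   0.07265     1.348     5.467
  solve Keq expr → x = 9.1714e-04; check Q = 3.9270e+04
Then add 0.8059 M of B.
Step 3:
                  L         C         D         B
  I           4.864   0.07265     1.348     6.273
  C         0.00218   0.00654  -0.00654  -0.00436
  E           4.866   0.07919     1.342     6.268
  solve Keq expr → x = -0.00218; check Q = 3.9270e+04

[B]_eq = 6.268 M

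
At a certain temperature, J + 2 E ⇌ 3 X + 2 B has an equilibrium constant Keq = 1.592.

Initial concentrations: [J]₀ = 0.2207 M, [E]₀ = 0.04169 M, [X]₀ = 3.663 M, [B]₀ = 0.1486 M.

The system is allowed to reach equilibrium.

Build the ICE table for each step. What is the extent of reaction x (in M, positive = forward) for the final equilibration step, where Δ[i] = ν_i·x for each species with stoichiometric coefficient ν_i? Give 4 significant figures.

Q₀ = 2829 vs Keq = 1.592 ⇒ Q>K, reverse
Step 1:
                  J         E         X         B
  Initial    0.2207   0.04169     3.663    0.1486
  Change     0.0653    0.1306   -0.1959   -0.1306
  Equil       0.286    0.1723     3.467   0.01801
  solve Keq expr → x = -0.0653; check Q = 1.592

x = -0.0653 M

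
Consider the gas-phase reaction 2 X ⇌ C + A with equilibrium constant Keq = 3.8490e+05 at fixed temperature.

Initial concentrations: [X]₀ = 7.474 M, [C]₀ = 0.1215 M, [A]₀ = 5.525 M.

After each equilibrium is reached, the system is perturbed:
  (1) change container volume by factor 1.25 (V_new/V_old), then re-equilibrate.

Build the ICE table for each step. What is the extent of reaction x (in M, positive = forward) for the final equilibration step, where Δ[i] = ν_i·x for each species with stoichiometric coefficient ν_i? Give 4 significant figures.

Q₀ = 0.01202 vs Keq = 3.8490e+05 ⇒ Q<K, forward
Step 1:
                    X           C           A
  I             7.474      0.1215       5.525
  C            -7.464       3.732       3.732
  E          0.009627       3.854       9.257
  solve Keq expr → x = 3.732; check Q = 3.8490e+05
Then change container volume by factor 1.25 (V_new/V_old).
Step 2:
                    X           C           A
  I          0.007702       3.083       7.406
  C                 0           0           0
  E          0.007702       3.083       7.406
  solve Keq expr → x = 0; check Q = 3.8490e+05

x = 0 M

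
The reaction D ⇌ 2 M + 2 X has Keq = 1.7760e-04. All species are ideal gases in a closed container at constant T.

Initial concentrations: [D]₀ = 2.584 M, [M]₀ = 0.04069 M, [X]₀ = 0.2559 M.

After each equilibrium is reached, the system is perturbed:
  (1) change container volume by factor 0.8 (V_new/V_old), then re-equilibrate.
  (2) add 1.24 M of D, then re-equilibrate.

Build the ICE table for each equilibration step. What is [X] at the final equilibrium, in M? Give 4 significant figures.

Q₀ = 4.1959e-05 vs Keq = 1.7760e-04 ⇒ Q<K, forward
Step 1:
                    D           M           X
  Initial       2.584     0.04069      0.2559
  Change     -0.01659     0.03318     0.03318
  Equil         2.567     0.07387      0.2891
  solve Keq expr → x = 0.01659; check Q = 1.7760e-04
Then change container volume by factor 0.8 (V_new/V_old).
Step 2:
                    D           M           X
  Initial       3.209     0.09233      0.3613
  Change      0.01094    -0.02189    -0.02189
  Equil          3.22     0.07045      0.3395
  solve Keq expr → x = -0.01094; check Q = 1.7760e-04
Then add 1.24 M of D.
Step 3:
                    D           M           X
  Initial        4.46     0.07045      0.3395
  Change    -0.005018     0.01004     0.01004
  Equil         4.455     0.08048      0.3495
  solve Keq expr → x = 0.005018; check Q = 1.7760e-04

[X]_eq = 0.3495 M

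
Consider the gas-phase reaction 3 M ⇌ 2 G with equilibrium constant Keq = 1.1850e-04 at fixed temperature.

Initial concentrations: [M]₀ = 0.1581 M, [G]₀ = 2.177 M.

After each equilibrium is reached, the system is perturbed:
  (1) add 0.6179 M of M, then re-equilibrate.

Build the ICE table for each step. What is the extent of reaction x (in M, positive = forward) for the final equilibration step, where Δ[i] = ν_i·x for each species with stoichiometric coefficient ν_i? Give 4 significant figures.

Q₀ = 1199 vs Keq = 1.1850e-04 ⇒ Q>K, reverse
Step 1:
                    M           G
  init         0.1581       2.177
  Δ             3.167      -2.111
  eq            3.325     0.06599
  solve Keq expr → x = -1.056; check Q = 1.1850e-04
Then add 0.6179 M of M.
Step 2:
                    M           G
  init          3.943     0.06599
  Δ           -0.0275     0.01834
  eq            3.915     0.08433
  solve Keq expr → x = 0.009168; check Q = 1.1850e-04

x = 0.009168 M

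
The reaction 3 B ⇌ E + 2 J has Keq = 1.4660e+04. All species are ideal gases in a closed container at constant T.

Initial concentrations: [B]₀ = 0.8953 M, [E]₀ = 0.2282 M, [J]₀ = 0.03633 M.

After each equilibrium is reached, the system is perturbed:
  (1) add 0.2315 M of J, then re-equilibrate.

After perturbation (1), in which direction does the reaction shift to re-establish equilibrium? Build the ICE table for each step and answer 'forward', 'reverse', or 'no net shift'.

Direction: reverse

Q₀ = 4.1970e-04 vs Keq = 1.4660e+04 ⇒ Q<K, forward
Step 1:
                  B         E         J
  Initial    0.8953    0.2282   0.03633
  Change    -0.8715    0.2905     0.581
  Equil      0.0238    0.5187    0.6173
  solve Keq expr → x = 0.2905; check Q = 1.4660e+04
Then add 0.2315 M of J.
Step 2:
                  B         E         J
  Initial    0.0238    0.5187    0.8488
  Change    0.00551 -0.001837 -0.003673
  Equil     0.02931    0.5169    0.8452
  solve Keq expr → x = -0.001837; check Q = 1.4660e+04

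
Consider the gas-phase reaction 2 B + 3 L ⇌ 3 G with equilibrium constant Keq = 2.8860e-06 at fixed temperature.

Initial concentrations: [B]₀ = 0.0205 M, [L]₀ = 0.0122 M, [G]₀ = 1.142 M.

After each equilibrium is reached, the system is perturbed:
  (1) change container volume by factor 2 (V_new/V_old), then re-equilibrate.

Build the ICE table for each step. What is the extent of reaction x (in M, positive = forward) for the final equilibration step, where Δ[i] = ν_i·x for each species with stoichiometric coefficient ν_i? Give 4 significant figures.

x = -8.3287e-04 M

Q₀ = 1.9517e+09 vs Keq = 2.8860e-06 ⇒ Q>K, reverse
Step 1:
                  B         L         G
  I          0.0205    0.0122     1.142
  C          0.7522     1.128    -1.128
  E          0.7727     1.141   0.01367
  solve Keq expr → x = -0.3761; check Q = 2.8860e-06
Then change container volume by factor 2 (V_new/V_old).
Step 2:
                  B         L         G
  I          0.3864    0.5703  0.006837
  C        0.001666  0.002499 -0.002499
  E           0.388    0.5728  0.004338
  solve Keq expr → x = -8.3287e-04; check Q = 2.8860e-06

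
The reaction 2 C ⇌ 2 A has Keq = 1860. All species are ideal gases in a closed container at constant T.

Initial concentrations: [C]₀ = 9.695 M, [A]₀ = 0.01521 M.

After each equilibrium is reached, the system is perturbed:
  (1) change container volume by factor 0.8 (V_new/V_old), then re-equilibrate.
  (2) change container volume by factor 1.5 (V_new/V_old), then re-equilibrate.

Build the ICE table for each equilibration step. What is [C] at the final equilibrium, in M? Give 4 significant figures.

Q₀ = 2.4613e-06 vs Keq = 1860 ⇒ Q<K, forward
Step 1:
                  C         A
  init        9.695   0.01521
  Δ          -9.475     9.475
  eq           0.22      9.49
  solve Keq expr → x = 4.737; check Q = 1860
Then change container volume by factor 0.8 (V_new/V_old).
Step 2:
                  C         A
  init       0.2751     11.86
  Δ               0         0
  eq         0.2751     11.86
  solve Keq expr → x = 0; check Q = 1860
Then change container volume by factor 1.5 (V_new/V_old).
Step 3:
                  C         A
  init       0.1834     7.908
  Δ               0         0
  eq         0.1834     7.908
  solve Keq expr → x = 0; check Q = 1860

[C]_eq = 0.1834 M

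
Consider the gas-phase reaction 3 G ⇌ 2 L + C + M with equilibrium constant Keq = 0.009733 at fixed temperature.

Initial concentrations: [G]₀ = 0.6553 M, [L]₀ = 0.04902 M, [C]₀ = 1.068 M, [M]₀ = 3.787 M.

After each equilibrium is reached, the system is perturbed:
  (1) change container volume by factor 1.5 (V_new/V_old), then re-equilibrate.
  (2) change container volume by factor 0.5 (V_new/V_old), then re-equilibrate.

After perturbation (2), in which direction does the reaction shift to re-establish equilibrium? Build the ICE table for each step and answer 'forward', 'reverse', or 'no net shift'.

Direction: reverse

Q₀ = 0.03454 vs Keq = 0.009733 ⇒ Q>K, reverse
Step 1:
                  G         L         C         M
  init       0.6553   0.04902     1.068     3.787
  Δ         0.03139  -0.02093  -0.01046  -0.01046
  eq         0.6867   0.02809     1.058     3.777
  solve Keq expr → x = -0.01046; check Q = 0.009733
Then change container volume by factor 1.5 (V_new/V_old).
Step 2:
                  G         L         C         M
  init       0.4578   0.01873     0.705     2.518
  Δ       -0.005624  0.003749  0.001875  0.001875
  eq         0.4522   0.02248    0.7069      2.52
  solve Keq expr → x = 0.001875; check Q = 0.009733
Then change container volume by factor 0.5 (V_new/V_old).
Step 3:
                  G         L         C         M
  init       0.9043   0.04495     1.414     5.039
  Δ         0.01817  -0.01211 -0.006057 -0.006057
  eq         0.9225   0.03284     1.408     5.033
  solve Keq expr → x = -0.006057; check Q = 0.009733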